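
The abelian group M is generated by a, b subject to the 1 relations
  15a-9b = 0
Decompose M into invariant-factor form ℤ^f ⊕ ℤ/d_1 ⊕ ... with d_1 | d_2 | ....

Answer: M ≅ ℤ^1 ⊕ ℤ/3

Derivation:
rank_ℚ(R)=1; free=2−1=1
SNF(R) diag = [3] → torsion [3]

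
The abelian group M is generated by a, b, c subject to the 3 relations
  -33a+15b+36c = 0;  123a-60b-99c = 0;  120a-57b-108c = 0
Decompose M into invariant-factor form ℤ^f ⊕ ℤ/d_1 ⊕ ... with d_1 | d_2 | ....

Answer: M ≅ ℤ/3 ⊕ ℤ/9 ⊕ ℤ/9

Derivation:
rank_ℚ(R)=3; free=3−3=0
SNF(R) diag = [3, 9, 9] → torsion [3, 9, 9]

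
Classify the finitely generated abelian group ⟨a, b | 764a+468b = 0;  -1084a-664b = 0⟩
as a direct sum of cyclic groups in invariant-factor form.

Answer: M ≅ ℤ/4 ⊕ ℤ/4

Derivation:
rank_ℚ(R)=2; free=2−2=0
SNF(R) diag = [4, 4] → torsion [4, 4]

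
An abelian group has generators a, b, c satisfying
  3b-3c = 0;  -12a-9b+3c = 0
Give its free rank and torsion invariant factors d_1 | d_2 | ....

Answer: M ≅ ℤ^1 ⊕ ℤ/3 ⊕ ℤ/6

Derivation:
rank_ℚ(R)=2; free=3−2=1
SNF(R) diag = [3, 6] → torsion [3, 6]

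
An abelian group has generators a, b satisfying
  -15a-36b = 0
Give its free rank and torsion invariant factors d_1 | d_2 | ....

Answer: M ≅ ℤ^1 ⊕ ℤ/3

Derivation:
rank_ℚ(R)=1; free=2−1=1
SNF(R) diag = [3] → torsion [3]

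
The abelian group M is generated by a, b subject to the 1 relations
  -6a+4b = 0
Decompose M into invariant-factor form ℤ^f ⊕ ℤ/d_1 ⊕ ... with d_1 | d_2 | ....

Answer: M ≅ ℤ^1 ⊕ ℤ/2

Derivation:
rank_ℚ(R)=1; free=2−1=1
SNF(R) diag = [2] → torsion [2]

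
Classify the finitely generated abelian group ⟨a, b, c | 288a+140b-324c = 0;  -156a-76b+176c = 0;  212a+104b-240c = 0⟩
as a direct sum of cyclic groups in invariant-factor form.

rank_ℚ(R)=3; free=3−3=0
SNF(R) diag = [4, 4, 4] → torsion [4, 4, 4]

Answer: M ≅ ℤ/4 ⊕ ℤ/4 ⊕ ℤ/4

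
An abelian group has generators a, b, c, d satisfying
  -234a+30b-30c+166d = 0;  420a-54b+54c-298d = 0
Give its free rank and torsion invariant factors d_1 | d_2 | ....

rank_ℚ(R)=2; free=4−2=2
SNF(R) diag = [2, 6] → torsion [2, 6]

Answer: M ≅ ℤ^2 ⊕ ℤ/2 ⊕ ℤ/6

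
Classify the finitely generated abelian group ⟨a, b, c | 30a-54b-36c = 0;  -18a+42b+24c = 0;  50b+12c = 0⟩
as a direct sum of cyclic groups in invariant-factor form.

rank_ℚ(R)=3; free=3−3=0
SNF(R) diag = [2, 6, 12] → torsion [2, 6, 12]

Answer: M ≅ ℤ/2 ⊕ ℤ/6 ⊕ ℤ/12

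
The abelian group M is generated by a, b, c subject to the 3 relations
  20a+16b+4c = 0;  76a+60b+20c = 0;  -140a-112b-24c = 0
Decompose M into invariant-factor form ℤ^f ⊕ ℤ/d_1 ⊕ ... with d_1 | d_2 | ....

rank_ℚ(R)=3; free=3−3=0
SNF(R) diag = [4, 4, 4] → torsion [4, 4, 4]

Answer: M ≅ ℤ/4 ⊕ ℤ/4 ⊕ ℤ/4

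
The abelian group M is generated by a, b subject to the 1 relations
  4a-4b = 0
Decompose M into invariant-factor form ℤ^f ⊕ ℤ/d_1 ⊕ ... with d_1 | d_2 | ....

rank_ℚ(R)=1; free=2−1=1
SNF(R) diag = [4] → torsion [4]

Answer: M ≅ ℤ^1 ⊕ ℤ/4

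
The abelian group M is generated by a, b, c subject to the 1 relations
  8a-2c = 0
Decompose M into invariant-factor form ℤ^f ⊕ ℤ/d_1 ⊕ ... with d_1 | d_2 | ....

Answer: M ≅ ℤ^2 ⊕ ℤ/2

Derivation:
rank_ℚ(R)=1; free=3−1=2
SNF(R) diag = [2] → torsion [2]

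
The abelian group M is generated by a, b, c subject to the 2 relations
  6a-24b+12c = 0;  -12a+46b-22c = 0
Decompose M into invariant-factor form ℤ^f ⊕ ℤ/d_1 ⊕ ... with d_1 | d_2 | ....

Answer: M ≅ ℤ^1 ⊕ ℤ/2 ⊕ ℤ/6

Derivation:
rank_ℚ(R)=2; free=3−2=1
SNF(R) diag = [2, 6] → torsion [2, 6]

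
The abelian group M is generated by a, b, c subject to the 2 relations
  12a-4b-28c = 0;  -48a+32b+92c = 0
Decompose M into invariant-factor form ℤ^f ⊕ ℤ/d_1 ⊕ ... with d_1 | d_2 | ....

rank_ℚ(R)=2; free=3−2=1
SNF(R) diag = [4, 12] → torsion [4, 12]

Answer: M ≅ ℤ^1 ⊕ ℤ/4 ⊕ ℤ/12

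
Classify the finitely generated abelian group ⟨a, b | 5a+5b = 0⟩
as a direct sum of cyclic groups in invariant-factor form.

Answer: M ≅ ℤ^1 ⊕ ℤ/5

Derivation:
rank_ℚ(R)=1; free=2−1=1
SNF(R) diag = [5] → torsion [5]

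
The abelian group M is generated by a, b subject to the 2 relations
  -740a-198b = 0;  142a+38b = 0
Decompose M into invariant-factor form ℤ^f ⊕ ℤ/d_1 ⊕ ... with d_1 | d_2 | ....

rank_ℚ(R)=2; free=2−2=0
SNF(R) diag = [2, 2] → torsion [2, 2]

Answer: M ≅ ℤ/2 ⊕ ℤ/2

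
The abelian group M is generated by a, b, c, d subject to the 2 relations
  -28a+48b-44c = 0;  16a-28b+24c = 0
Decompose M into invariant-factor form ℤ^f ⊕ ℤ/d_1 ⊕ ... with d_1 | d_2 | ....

rank_ℚ(R)=2; free=4−2=2
SNF(R) diag = [4, 4] → torsion [4, 4]

Answer: M ≅ ℤ^2 ⊕ ℤ/4 ⊕ ℤ/4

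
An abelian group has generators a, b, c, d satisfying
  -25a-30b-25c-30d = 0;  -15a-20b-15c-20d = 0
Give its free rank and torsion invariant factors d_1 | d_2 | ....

rank_ℚ(R)=2; free=4−2=2
SNF(R) diag = [5, 10] → torsion [5, 10]

Answer: M ≅ ℤ^2 ⊕ ℤ/5 ⊕ ℤ/10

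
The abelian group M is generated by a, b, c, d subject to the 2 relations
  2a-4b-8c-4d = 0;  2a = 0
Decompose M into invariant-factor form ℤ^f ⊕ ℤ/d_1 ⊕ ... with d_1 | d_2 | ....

rank_ℚ(R)=2; free=4−2=2
SNF(R) diag = [2, 4] → torsion [2, 4]

Answer: M ≅ ℤ^2 ⊕ ℤ/2 ⊕ ℤ/4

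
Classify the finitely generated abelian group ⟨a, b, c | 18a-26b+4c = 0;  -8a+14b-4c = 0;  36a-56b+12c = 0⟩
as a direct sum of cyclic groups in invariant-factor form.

Answer: M ≅ ℤ/2 ⊕ ℤ/2 ⊕ ℤ/4

Derivation:
rank_ℚ(R)=3; free=3−3=0
SNF(R) diag = [2, 2, 4] → torsion [2, 2, 4]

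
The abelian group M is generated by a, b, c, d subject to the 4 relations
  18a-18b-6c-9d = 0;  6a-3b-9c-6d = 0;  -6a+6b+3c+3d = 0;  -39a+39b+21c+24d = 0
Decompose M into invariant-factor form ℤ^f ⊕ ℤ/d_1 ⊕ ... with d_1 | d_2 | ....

Answer: M ≅ ℤ/3 ⊕ ℤ/3 ⊕ ℤ/3 ⊕ ℤ/9

Derivation:
rank_ℚ(R)=4; free=4−4=0
SNF(R) diag = [3, 3, 3, 9] → torsion [3, 3, 3, 9]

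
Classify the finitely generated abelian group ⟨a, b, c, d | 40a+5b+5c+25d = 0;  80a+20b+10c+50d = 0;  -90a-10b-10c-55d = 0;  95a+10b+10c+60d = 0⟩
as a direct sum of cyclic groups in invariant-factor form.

Answer: M ≅ ℤ/5 ⊕ ℤ/5 ⊕ ℤ/5 ⊕ ℤ/10

Derivation:
rank_ℚ(R)=4; free=4−4=0
SNF(R) diag = [5, 5, 5, 10] → torsion [5, 5, 5, 10]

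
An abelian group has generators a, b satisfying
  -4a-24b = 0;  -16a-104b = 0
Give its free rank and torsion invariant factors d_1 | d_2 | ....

rank_ℚ(R)=2; free=2−2=0
SNF(R) diag = [4, 8] → torsion [4, 8]

Answer: M ≅ ℤ/4 ⊕ ℤ/8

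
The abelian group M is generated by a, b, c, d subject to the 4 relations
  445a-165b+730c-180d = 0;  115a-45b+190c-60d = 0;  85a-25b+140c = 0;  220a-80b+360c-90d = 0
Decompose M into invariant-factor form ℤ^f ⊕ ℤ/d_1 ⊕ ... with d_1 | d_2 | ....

Answer: M ≅ ℤ/5 ⊕ ℤ/10 ⊕ ℤ/30 ⊕ ℤ/30

Derivation:
rank_ℚ(R)=4; free=4−4=0
SNF(R) diag = [5, 10, 30, 30] → torsion [5, 10, 30, 30]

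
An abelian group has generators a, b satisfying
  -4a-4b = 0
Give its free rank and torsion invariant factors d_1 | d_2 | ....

Answer: M ≅ ℤ^1 ⊕ ℤ/4

Derivation:
rank_ℚ(R)=1; free=2−1=1
SNF(R) diag = [4] → torsion [4]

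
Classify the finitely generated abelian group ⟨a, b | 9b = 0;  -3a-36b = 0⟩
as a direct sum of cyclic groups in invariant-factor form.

Answer: M ≅ ℤ/3 ⊕ ℤ/9

Derivation:
rank_ℚ(R)=2; free=2−2=0
SNF(R) diag = [3, 9] → torsion [3, 9]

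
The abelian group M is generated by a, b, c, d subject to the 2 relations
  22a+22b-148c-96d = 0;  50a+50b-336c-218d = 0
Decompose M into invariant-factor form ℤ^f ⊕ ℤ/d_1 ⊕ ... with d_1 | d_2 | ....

Answer: M ≅ ℤ^2 ⊕ ℤ/2 ⊕ ℤ/2

Derivation:
rank_ℚ(R)=2; free=4−2=2
SNF(R) diag = [2, 2] → torsion [2, 2]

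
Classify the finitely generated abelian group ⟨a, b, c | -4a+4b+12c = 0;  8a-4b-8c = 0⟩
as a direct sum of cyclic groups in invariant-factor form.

rank_ℚ(R)=2; free=3−2=1
SNF(R) diag = [4, 4] → torsion [4, 4]

Answer: M ≅ ℤ^1 ⊕ ℤ/4 ⊕ ℤ/4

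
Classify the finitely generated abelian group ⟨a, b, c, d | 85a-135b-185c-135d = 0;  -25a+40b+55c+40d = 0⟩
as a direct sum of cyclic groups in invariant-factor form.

Answer: M ≅ ℤ^2 ⊕ ℤ/5 ⊕ ℤ/5

Derivation:
rank_ℚ(R)=2; free=4−2=2
SNF(R) diag = [5, 5] → torsion [5, 5]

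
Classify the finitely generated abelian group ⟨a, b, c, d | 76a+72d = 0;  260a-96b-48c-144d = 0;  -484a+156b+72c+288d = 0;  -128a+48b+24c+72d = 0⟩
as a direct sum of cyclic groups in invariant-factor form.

rank_ℚ(R)=4; free=4−4=0
SNF(R) diag = [4, 12, 24, 72] → torsion [4, 12, 24, 72]

Answer: M ≅ ℤ/4 ⊕ ℤ/12 ⊕ ℤ/24 ⊕ ℤ/72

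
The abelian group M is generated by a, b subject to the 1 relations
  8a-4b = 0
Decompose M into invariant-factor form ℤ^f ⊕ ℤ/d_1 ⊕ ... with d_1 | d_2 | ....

Answer: M ≅ ℤ^1 ⊕ ℤ/4

Derivation:
rank_ℚ(R)=1; free=2−1=1
SNF(R) diag = [4] → torsion [4]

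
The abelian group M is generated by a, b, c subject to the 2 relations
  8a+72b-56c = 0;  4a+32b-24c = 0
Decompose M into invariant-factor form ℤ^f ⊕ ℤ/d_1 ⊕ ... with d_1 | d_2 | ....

Answer: M ≅ ℤ^1 ⊕ ℤ/4 ⊕ ℤ/8

Derivation:
rank_ℚ(R)=2; free=3−2=1
SNF(R) diag = [4, 8] → torsion [4, 8]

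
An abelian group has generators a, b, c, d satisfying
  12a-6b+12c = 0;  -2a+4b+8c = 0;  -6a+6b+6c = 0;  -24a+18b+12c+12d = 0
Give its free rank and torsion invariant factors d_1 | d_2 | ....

rank_ℚ(R)=4; free=4−4=0
SNF(R) diag = [2, 6, 6, 12] → torsion [2, 6, 6, 12]

Answer: M ≅ ℤ/2 ⊕ ℤ/6 ⊕ ℤ/6 ⊕ ℤ/12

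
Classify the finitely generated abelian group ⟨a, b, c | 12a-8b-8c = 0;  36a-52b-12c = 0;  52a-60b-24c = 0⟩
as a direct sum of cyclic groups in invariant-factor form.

Answer: M ≅ ℤ/4 ⊕ ℤ/4 ⊕ ℤ/4

Derivation:
rank_ℚ(R)=3; free=3−3=0
SNF(R) diag = [4, 4, 4] → torsion [4, 4, 4]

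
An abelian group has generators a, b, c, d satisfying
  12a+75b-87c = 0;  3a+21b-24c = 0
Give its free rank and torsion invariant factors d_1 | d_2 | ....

Answer: M ≅ ℤ^2 ⊕ ℤ/3 ⊕ ℤ/9

Derivation:
rank_ℚ(R)=2; free=4−2=2
SNF(R) diag = [3, 9] → torsion [3, 9]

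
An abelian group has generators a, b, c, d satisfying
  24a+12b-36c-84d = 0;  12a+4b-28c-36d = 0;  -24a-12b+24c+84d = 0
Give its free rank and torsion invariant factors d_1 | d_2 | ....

rank_ℚ(R)=3; free=4−3=1
SNF(R) diag = [4, 12, 12] → torsion [4, 12, 12]

Answer: M ≅ ℤ^1 ⊕ ℤ/4 ⊕ ℤ/12 ⊕ ℤ/12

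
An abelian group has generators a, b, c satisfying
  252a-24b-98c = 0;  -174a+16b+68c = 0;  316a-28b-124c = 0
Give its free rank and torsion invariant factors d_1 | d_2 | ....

rank_ℚ(R)=3; free=3−3=0
SNF(R) diag = [2, 2, 4] → torsion [2, 2, 4]

Answer: M ≅ ℤ/2 ⊕ ℤ/2 ⊕ ℤ/4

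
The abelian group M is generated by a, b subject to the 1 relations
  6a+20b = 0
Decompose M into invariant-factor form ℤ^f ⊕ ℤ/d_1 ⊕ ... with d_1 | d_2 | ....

Answer: M ≅ ℤ^1 ⊕ ℤ/2

Derivation:
rank_ℚ(R)=1; free=2−1=1
SNF(R) diag = [2] → torsion [2]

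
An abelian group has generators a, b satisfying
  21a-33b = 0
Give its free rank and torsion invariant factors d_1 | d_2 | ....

rank_ℚ(R)=1; free=2−1=1
SNF(R) diag = [3] → torsion [3]

Answer: M ≅ ℤ^1 ⊕ ℤ/3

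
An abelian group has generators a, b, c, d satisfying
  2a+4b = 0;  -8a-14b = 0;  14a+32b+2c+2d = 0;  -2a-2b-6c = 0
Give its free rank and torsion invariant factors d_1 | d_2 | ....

rank_ℚ(R)=4; free=4−4=0
SNF(R) diag = [2, 2, 2, 6] → torsion [2, 2, 2, 6]

Answer: M ≅ ℤ/2 ⊕ ℤ/2 ⊕ ℤ/2 ⊕ ℤ/6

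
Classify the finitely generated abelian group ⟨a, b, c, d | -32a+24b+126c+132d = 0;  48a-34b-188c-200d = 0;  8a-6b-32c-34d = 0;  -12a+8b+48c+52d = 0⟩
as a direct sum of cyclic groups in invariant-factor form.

Answer: M ≅ ℤ/2 ⊕ ℤ/2 ⊕ ℤ/2 ⊕ ℤ/4

Derivation:
rank_ℚ(R)=4; free=4−4=0
SNF(R) diag = [2, 2, 2, 4] → torsion [2, 2, 2, 4]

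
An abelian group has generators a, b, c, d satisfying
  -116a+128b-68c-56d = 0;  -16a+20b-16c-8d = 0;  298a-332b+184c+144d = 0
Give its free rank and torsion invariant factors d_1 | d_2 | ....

rank_ℚ(R)=3; free=4−3=1
SNF(R) diag = [2, 4, 4] → torsion [2, 4, 4]

Answer: M ≅ ℤ^1 ⊕ ℤ/2 ⊕ ℤ/4 ⊕ ℤ/4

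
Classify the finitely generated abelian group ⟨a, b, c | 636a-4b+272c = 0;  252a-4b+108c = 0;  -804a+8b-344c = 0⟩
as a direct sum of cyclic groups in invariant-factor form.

rank_ℚ(R)=3; free=3−3=0
SNF(R) diag = [4, 4, 12] → torsion [4, 4, 12]

Answer: M ≅ ℤ/4 ⊕ ℤ/4 ⊕ ℤ/12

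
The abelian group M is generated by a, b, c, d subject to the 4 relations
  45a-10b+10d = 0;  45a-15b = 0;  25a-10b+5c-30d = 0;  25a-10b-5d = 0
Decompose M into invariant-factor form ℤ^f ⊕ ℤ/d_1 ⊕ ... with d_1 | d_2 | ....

Answer: M ≅ ℤ/5 ⊕ ℤ/5 ⊕ ℤ/5 ⊕ ℤ/15

Derivation:
rank_ℚ(R)=4; free=4−4=0
SNF(R) diag = [5, 5, 5, 15] → torsion [5, 5, 5, 15]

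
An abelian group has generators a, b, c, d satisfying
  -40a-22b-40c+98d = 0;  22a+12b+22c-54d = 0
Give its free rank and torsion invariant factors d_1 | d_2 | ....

rank_ℚ(R)=2; free=4−2=2
SNF(R) diag = [2, 2] → torsion [2, 2]

Answer: M ≅ ℤ^2 ⊕ ℤ/2 ⊕ ℤ/2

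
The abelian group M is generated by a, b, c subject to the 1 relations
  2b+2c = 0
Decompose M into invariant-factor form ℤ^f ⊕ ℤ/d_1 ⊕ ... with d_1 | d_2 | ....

rank_ℚ(R)=1; free=3−1=2
SNF(R) diag = [2] → torsion [2]

Answer: M ≅ ℤ^2 ⊕ ℤ/2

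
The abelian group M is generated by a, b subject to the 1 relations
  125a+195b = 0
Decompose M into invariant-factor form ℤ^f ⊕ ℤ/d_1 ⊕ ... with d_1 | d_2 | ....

rank_ℚ(R)=1; free=2−1=1
SNF(R) diag = [5] → torsion [5]

Answer: M ≅ ℤ^1 ⊕ ℤ/5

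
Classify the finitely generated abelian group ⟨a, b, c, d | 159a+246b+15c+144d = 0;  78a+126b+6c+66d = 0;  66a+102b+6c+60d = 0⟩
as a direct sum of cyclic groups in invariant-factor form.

rank_ℚ(R)=3; free=4−3=1
SNF(R) diag = [3, 6, 6] → torsion [3, 6, 6]

Answer: M ≅ ℤ^1 ⊕ ℤ/3 ⊕ ℤ/6 ⊕ ℤ/6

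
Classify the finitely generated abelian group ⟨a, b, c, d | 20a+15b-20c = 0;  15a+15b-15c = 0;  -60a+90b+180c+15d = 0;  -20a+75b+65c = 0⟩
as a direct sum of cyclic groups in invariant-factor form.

rank_ℚ(R)=4; free=4−4=0
SNF(R) diag = [5, 15, 15, 45] → torsion [5, 15, 15, 45]

Answer: M ≅ ℤ/5 ⊕ ℤ/15 ⊕ ℤ/15 ⊕ ℤ/45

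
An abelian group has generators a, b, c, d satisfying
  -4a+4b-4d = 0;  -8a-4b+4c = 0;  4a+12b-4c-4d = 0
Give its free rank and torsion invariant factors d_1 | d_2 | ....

rank_ℚ(R)=3; free=4−3=1
SNF(R) diag = [4, 4, 4] → torsion [4, 4, 4]

Answer: M ≅ ℤ^1 ⊕ ℤ/4 ⊕ ℤ/4 ⊕ ℤ/4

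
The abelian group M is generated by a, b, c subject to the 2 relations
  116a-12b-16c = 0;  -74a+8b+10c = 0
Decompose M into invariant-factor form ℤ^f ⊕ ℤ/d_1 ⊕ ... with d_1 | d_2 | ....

Answer: M ≅ ℤ^1 ⊕ ℤ/2 ⊕ ℤ/4

Derivation:
rank_ℚ(R)=2; free=3−2=1
SNF(R) diag = [2, 4] → torsion [2, 4]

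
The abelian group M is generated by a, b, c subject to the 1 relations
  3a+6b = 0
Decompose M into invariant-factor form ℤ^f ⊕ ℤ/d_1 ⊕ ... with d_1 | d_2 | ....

rank_ℚ(R)=1; free=3−1=2
SNF(R) diag = [3] → torsion [3]

Answer: M ≅ ℤ^2 ⊕ ℤ/3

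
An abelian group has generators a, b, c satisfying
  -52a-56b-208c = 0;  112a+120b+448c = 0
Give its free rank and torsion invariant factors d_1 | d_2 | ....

rank_ℚ(R)=2; free=3−2=1
SNF(R) diag = [4, 8] → torsion [4, 8]

Answer: M ≅ ℤ^1 ⊕ ℤ/4 ⊕ ℤ/8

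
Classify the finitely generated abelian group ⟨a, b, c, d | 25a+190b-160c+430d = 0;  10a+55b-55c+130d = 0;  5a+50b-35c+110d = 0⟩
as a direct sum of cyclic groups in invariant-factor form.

rank_ℚ(R)=3; free=4−3=1
SNF(R) diag = [5, 15, 15] → torsion [5, 15, 15]

Answer: M ≅ ℤ^1 ⊕ ℤ/5 ⊕ ℤ/15 ⊕ ℤ/15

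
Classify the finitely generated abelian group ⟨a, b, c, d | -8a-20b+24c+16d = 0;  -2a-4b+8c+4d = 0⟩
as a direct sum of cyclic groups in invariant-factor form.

rank_ℚ(R)=2; free=4−2=2
SNF(R) diag = [2, 4] → torsion [2, 4]

Answer: M ≅ ℤ^2 ⊕ ℤ/2 ⊕ ℤ/4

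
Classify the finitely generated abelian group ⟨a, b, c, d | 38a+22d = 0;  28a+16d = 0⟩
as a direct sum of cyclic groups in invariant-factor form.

rank_ℚ(R)=2; free=4−2=2
SNF(R) diag = [2, 4] → torsion [2, 4]

Answer: M ≅ ℤ^2 ⊕ ℤ/2 ⊕ ℤ/4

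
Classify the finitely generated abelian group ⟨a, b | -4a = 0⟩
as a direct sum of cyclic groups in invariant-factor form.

Answer: M ≅ ℤ^1 ⊕ ℤ/4

Derivation:
rank_ℚ(R)=1; free=2−1=1
SNF(R) diag = [4] → torsion [4]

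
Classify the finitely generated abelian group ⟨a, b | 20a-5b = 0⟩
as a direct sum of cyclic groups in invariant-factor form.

Answer: M ≅ ℤ^1 ⊕ ℤ/5

Derivation:
rank_ℚ(R)=1; free=2−1=1
SNF(R) diag = [5] → torsion [5]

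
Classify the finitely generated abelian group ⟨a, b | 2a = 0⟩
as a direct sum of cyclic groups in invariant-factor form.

rank_ℚ(R)=1; free=2−1=1
SNF(R) diag = [2] → torsion [2]

Answer: M ≅ ℤ^1 ⊕ ℤ/2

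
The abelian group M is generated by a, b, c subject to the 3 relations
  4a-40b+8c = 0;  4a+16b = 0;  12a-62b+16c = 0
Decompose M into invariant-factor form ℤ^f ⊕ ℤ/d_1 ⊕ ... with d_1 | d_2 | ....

rank_ℚ(R)=3; free=3−3=0
SNF(R) diag = [2, 4, 8] → torsion [2, 4, 8]

Answer: M ≅ ℤ/2 ⊕ ℤ/4 ⊕ ℤ/8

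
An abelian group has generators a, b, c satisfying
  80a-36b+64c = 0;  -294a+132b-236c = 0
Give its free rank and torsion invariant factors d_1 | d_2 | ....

Answer: M ≅ ℤ^1 ⊕ ℤ/2 ⊕ ℤ/4

Derivation:
rank_ℚ(R)=2; free=3−2=1
SNF(R) diag = [2, 4] → torsion [2, 4]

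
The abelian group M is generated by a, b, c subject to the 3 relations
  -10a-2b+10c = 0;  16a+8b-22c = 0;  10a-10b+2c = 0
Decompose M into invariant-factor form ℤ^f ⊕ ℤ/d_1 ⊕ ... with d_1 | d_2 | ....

rank_ℚ(R)=3; free=3−3=0
SNF(R) diag = [2, 6, 12] → torsion [2, 6, 12]

Answer: M ≅ ℤ/2 ⊕ ℤ/6 ⊕ ℤ/12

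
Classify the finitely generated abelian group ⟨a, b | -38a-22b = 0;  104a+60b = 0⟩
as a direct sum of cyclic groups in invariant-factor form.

Answer: M ≅ ℤ/2 ⊕ ℤ/4

Derivation:
rank_ℚ(R)=2; free=2−2=0
SNF(R) diag = [2, 4] → torsion [2, 4]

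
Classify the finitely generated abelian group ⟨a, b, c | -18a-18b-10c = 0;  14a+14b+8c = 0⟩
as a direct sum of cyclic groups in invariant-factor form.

rank_ℚ(R)=2; free=3−2=1
SNF(R) diag = [2, 2] → torsion [2, 2]

Answer: M ≅ ℤ^1 ⊕ ℤ/2 ⊕ ℤ/2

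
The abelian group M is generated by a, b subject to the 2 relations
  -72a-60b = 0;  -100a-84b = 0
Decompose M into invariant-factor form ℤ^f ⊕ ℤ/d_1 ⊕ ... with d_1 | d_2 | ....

rank_ℚ(R)=2; free=2−2=0
SNF(R) diag = [4, 12] → torsion [4, 12]

Answer: M ≅ ℤ/4 ⊕ ℤ/12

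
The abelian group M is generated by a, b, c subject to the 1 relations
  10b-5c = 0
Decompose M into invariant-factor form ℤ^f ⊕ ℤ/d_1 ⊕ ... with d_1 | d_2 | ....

Answer: M ≅ ℤ^2 ⊕ ℤ/5

Derivation:
rank_ℚ(R)=1; free=3−1=2
SNF(R) diag = [5] → torsion [5]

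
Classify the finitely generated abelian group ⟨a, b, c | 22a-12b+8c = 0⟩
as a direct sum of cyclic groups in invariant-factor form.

rank_ℚ(R)=1; free=3−1=2
SNF(R) diag = [2] → torsion [2]

Answer: M ≅ ℤ^2 ⊕ ℤ/2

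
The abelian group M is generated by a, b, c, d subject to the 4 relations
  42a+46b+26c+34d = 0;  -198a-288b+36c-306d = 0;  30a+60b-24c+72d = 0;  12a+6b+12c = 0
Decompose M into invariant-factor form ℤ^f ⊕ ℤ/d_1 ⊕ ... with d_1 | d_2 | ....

Answer: M ≅ ℤ/2 ⊕ ℤ/6 ⊕ ℤ/18 ⊕ ℤ/18

Derivation:
rank_ℚ(R)=4; free=4−4=0
SNF(R) diag = [2, 6, 18, 18] → torsion [2, 6, 18, 18]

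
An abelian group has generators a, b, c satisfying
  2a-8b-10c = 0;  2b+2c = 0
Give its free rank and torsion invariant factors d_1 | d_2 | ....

rank_ℚ(R)=2; free=3−2=1
SNF(R) diag = [2, 2] → torsion [2, 2]

Answer: M ≅ ℤ^1 ⊕ ℤ/2 ⊕ ℤ/2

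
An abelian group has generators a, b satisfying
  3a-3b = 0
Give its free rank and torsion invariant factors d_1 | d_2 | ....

rank_ℚ(R)=1; free=2−1=1
SNF(R) diag = [3] → torsion [3]

Answer: M ≅ ℤ^1 ⊕ ℤ/3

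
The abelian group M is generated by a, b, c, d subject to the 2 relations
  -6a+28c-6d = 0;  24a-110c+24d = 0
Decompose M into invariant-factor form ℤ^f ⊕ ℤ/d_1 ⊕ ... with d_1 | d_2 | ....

rank_ℚ(R)=2; free=4−2=2
SNF(R) diag = [2, 6] → torsion [2, 6]

Answer: M ≅ ℤ^2 ⊕ ℤ/2 ⊕ ℤ/6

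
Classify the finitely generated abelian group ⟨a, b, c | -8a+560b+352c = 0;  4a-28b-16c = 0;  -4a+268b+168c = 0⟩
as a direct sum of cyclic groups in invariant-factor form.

Answer: M ≅ ℤ/4 ⊕ ℤ/8 ⊕ ℤ/24

Derivation:
rank_ℚ(R)=3; free=3−3=0
SNF(R) diag = [4, 8, 24] → torsion [4, 8, 24]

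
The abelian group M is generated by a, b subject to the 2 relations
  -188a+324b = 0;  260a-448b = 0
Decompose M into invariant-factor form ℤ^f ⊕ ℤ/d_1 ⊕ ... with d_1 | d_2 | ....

Answer: M ≅ ℤ/4 ⊕ ℤ/4

Derivation:
rank_ℚ(R)=2; free=2−2=0
SNF(R) diag = [4, 4] → torsion [4, 4]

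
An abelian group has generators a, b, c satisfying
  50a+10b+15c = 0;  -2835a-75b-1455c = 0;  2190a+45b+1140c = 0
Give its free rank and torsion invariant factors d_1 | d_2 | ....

Answer: M ≅ ℤ/5 ⊕ ℤ/15 ⊕ ℤ/45

Derivation:
rank_ℚ(R)=3; free=3−3=0
SNF(R) diag = [5, 15, 45] → torsion [5, 15, 45]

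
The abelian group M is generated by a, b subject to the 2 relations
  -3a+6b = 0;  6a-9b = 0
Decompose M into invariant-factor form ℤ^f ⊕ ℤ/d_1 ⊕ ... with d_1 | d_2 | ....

Answer: M ≅ ℤ/3 ⊕ ℤ/3

Derivation:
rank_ℚ(R)=2; free=2−2=0
SNF(R) diag = [3, 3] → torsion [3, 3]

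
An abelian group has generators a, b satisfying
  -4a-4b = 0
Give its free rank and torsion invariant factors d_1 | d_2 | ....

rank_ℚ(R)=1; free=2−1=1
SNF(R) diag = [4] → torsion [4]

Answer: M ≅ ℤ^1 ⊕ ℤ/4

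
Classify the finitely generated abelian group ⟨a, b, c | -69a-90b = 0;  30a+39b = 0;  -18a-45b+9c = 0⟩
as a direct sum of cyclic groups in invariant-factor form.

rank_ℚ(R)=3; free=3−3=0
SNF(R) diag = [3, 3, 9] → torsion [3, 3, 9]

Answer: M ≅ ℤ/3 ⊕ ℤ/3 ⊕ ℤ/9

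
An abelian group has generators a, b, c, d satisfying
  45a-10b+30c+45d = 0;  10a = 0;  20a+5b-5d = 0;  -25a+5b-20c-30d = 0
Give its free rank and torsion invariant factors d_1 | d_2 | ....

rank_ℚ(R)=4; free=4−4=0
SNF(R) diag = [5, 5, 10, 10] → torsion [5, 5, 10, 10]

Answer: M ≅ ℤ/5 ⊕ ℤ/5 ⊕ ℤ/10 ⊕ ℤ/10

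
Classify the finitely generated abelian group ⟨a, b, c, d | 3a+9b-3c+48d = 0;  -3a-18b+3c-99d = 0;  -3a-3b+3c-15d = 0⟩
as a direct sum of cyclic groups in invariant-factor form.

Answer: M ≅ ℤ^1 ⊕ ℤ/3 ⊕ ℤ/3 ⊕ ℤ/3

Derivation:
rank_ℚ(R)=3; free=4−3=1
SNF(R) diag = [3, 3, 3] → torsion [3, 3, 3]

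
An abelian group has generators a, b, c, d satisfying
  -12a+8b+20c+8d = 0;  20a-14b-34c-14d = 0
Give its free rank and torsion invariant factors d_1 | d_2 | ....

rank_ℚ(R)=2; free=4−2=2
SNF(R) diag = [2, 4] → torsion [2, 4]

Answer: M ≅ ℤ^2 ⊕ ℤ/2 ⊕ ℤ/4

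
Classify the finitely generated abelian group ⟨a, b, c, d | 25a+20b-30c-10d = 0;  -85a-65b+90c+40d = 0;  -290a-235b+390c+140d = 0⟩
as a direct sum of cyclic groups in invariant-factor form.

Answer: M ≅ ℤ^1 ⊕ ℤ/5 ⊕ ℤ/15 ⊕ ℤ/30

Derivation:
rank_ℚ(R)=3; free=4−3=1
SNF(R) diag = [5, 15, 30] → torsion [5, 15, 30]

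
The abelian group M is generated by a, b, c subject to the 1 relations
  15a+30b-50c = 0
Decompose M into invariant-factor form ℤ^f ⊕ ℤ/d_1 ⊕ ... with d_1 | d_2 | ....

rank_ℚ(R)=1; free=3−1=2
SNF(R) diag = [5] → torsion [5]

Answer: M ≅ ℤ^2 ⊕ ℤ/5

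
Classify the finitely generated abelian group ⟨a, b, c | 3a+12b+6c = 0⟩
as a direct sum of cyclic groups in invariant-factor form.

Answer: M ≅ ℤ^2 ⊕ ℤ/3

Derivation:
rank_ℚ(R)=1; free=3−1=2
SNF(R) diag = [3] → torsion [3]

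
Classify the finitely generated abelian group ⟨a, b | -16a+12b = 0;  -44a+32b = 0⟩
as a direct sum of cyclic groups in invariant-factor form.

Answer: M ≅ ℤ/4 ⊕ ℤ/4

Derivation:
rank_ℚ(R)=2; free=2−2=0
SNF(R) diag = [4, 4] → torsion [4, 4]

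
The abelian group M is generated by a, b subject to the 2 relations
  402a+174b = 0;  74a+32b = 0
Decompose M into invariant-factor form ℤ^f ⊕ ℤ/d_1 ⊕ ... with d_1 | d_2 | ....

Answer: M ≅ ℤ/2 ⊕ ℤ/6

Derivation:
rank_ℚ(R)=2; free=2−2=0
SNF(R) diag = [2, 6] → torsion [2, 6]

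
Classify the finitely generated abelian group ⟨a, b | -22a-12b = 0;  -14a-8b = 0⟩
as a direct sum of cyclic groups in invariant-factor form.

Answer: M ≅ ℤ/2 ⊕ ℤ/4

Derivation:
rank_ℚ(R)=2; free=2−2=0
SNF(R) diag = [2, 4] → torsion [2, 4]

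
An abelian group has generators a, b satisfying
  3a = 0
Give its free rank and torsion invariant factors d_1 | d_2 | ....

rank_ℚ(R)=1; free=2−1=1
SNF(R) diag = [3] → torsion [3]

Answer: M ≅ ℤ^1 ⊕ ℤ/3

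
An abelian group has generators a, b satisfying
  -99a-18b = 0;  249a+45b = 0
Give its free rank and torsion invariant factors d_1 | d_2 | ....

Answer: M ≅ ℤ/3 ⊕ ℤ/9

Derivation:
rank_ℚ(R)=2; free=2−2=0
SNF(R) diag = [3, 9] → torsion [3, 9]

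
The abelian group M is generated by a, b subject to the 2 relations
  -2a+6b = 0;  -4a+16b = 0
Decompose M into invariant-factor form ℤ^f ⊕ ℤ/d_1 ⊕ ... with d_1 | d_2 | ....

rank_ℚ(R)=2; free=2−2=0
SNF(R) diag = [2, 4] → torsion [2, 4]

Answer: M ≅ ℤ/2 ⊕ ℤ/4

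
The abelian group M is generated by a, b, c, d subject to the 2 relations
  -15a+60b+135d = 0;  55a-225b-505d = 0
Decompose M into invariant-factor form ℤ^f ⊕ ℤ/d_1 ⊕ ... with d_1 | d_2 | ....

rank_ℚ(R)=2; free=4−2=2
SNF(R) diag = [5, 15] → torsion [5, 15]

Answer: M ≅ ℤ^2 ⊕ ℤ/5 ⊕ ℤ/15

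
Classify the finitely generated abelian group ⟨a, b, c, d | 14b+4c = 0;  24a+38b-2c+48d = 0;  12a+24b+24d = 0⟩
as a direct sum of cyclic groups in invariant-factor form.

rank_ℚ(R)=3; free=4−3=1
SNF(R) diag = [2, 6, 12] → torsion [2, 6, 12]

Answer: M ≅ ℤ^1 ⊕ ℤ/2 ⊕ ℤ/6 ⊕ ℤ/12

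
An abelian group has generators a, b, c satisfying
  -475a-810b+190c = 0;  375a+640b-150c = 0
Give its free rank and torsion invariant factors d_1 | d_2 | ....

rank_ℚ(R)=2; free=3−2=1
SNF(R) diag = [5, 10] → torsion [5, 10]

Answer: M ≅ ℤ^1 ⊕ ℤ/5 ⊕ ℤ/10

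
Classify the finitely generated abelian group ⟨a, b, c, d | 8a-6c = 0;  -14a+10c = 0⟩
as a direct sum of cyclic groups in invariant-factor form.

rank_ℚ(R)=2; free=4−2=2
SNF(R) diag = [2, 2] → torsion [2, 2]

Answer: M ≅ ℤ^2 ⊕ ℤ/2 ⊕ ℤ/2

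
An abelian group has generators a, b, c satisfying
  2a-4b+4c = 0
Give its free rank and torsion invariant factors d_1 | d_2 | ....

rank_ℚ(R)=1; free=3−1=2
SNF(R) diag = [2] → torsion [2]

Answer: M ≅ ℤ^2 ⊕ ℤ/2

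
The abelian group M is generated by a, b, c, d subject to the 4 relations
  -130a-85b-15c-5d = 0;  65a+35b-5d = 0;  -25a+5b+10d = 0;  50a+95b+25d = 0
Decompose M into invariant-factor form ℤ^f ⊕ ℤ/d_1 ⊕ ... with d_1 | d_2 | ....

rank_ℚ(R)=4; free=4−4=0
SNF(R) diag = [5, 15, 15, 15] → torsion [5, 15, 15, 15]

Answer: M ≅ ℤ/5 ⊕ ℤ/15 ⊕ ℤ/15 ⊕ ℤ/15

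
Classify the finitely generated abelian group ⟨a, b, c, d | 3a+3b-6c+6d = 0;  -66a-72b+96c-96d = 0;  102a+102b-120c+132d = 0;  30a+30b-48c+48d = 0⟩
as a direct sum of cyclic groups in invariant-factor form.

Answer: M ≅ ℤ/3 ⊕ ℤ/6 ⊕ ℤ/12 ⊕ ℤ/12

Derivation:
rank_ℚ(R)=4; free=4−4=0
SNF(R) diag = [3, 6, 12, 12] → torsion [3, 6, 12, 12]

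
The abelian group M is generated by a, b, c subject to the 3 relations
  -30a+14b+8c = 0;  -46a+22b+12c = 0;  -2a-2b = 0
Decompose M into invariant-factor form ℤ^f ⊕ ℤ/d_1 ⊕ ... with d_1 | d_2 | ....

Answer: M ≅ ℤ/2 ⊕ ℤ/4 ⊕ ℤ/4

Derivation:
rank_ℚ(R)=3; free=3−3=0
SNF(R) diag = [2, 4, 4] → torsion [2, 4, 4]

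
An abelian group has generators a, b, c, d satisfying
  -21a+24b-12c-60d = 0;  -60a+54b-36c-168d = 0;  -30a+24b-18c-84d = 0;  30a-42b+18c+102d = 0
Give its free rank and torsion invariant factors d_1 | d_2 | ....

Answer: M ≅ ℤ/3 ⊕ ℤ/6 ⊕ ℤ/6 ⊕ ℤ/18

Derivation:
rank_ℚ(R)=4; free=4−4=0
SNF(R) diag = [3, 6, 6, 18] → torsion [3, 6, 6, 18]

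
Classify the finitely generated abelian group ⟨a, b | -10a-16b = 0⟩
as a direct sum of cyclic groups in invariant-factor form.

Answer: M ≅ ℤ^1 ⊕ ℤ/2

Derivation:
rank_ℚ(R)=1; free=2−1=1
SNF(R) diag = [2] → torsion [2]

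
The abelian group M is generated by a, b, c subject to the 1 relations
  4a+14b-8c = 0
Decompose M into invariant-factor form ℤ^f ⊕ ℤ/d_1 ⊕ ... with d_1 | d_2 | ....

Answer: M ≅ ℤ^2 ⊕ ℤ/2

Derivation:
rank_ℚ(R)=1; free=3−1=2
SNF(R) diag = [2] → torsion [2]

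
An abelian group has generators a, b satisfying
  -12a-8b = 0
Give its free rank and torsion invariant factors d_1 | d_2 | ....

Answer: M ≅ ℤ^1 ⊕ ℤ/4

Derivation:
rank_ℚ(R)=1; free=2−1=1
SNF(R) diag = [4] → torsion [4]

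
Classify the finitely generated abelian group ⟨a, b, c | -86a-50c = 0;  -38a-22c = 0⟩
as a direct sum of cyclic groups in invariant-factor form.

rank_ℚ(R)=2; free=3−2=1
SNF(R) diag = [2, 4] → torsion [2, 4]

Answer: M ≅ ℤ^1 ⊕ ℤ/2 ⊕ ℤ/4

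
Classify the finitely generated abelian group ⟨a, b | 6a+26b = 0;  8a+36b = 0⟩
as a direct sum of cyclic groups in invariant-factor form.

rank_ℚ(R)=2; free=2−2=0
SNF(R) diag = [2, 4] → torsion [2, 4]

Answer: M ≅ ℤ/2 ⊕ ℤ/4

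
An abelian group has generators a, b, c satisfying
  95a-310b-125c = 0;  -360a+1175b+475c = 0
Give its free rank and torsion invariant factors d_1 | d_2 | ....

Answer: M ≅ ℤ^1 ⊕ ℤ/5 ⊕ ℤ/5

Derivation:
rank_ℚ(R)=2; free=3−2=1
SNF(R) diag = [5, 5] → torsion [5, 5]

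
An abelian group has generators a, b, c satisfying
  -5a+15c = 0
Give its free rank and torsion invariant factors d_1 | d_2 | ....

rank_ℚ(R)=1; free=3−1=2
SNF(R) diag = [5] → torsion [5]

Answer: M ≅ ℤ^2 ⊕ ℤ/5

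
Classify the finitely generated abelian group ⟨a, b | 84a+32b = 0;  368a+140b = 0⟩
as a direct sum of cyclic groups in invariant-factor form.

Answer: M ≅ ℤ/4 ⊕ ℤ/4

Derivation:
rank_ℚ(R)=2; free=2−2=0
SNF(R) diag = [4, 4] → torsion [4, 4]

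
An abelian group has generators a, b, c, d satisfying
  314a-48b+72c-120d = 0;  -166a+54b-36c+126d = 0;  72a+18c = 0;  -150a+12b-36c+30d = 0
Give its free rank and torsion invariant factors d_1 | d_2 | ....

rank_ℚ(R)=4; free=4−4=0
SNF(R) diag = [2, 6, 18, 18] → torsion [2, 6, 18, 18]

Answer: M ≅ ℤ/2 ⊕ ℤ/6 ⊕ ℤ/18 ⊕ ℤ/18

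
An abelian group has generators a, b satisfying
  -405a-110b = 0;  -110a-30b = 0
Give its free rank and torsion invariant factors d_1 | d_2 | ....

Answer: M ≅ ℤ/5 ⊕ ℤ/10

Derivation:
rank_ℚ(R)=2; free=2−2=0
SNF(R) diag = [5, 10] → torsion [5, 10]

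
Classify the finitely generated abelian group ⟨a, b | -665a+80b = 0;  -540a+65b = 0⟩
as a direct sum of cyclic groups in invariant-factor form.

Answer: M ≅ ℤ/5 ⊕ ℤ/5

Derivation:
rank_ℚ(R)=2; free=2−2=0
SNF(R) diag = [5, 5] → torsion [5, 5]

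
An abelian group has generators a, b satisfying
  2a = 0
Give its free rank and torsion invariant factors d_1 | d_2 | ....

Answer: M ≅ ℤ^1 ⊕ ℤ/2

Derivation:
rank_ℚ(R)=1; free=2−1=1
SNF(R) diag = [2] → torsion [2]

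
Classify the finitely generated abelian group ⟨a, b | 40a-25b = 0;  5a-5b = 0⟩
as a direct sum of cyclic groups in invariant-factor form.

rank_ℚ(R)=2; free=2−2=0
SNF(R) diag = [5, 15] → torsion [5, 15]

Answer: M ≅ ℤ/5 ⊕ ℤ/15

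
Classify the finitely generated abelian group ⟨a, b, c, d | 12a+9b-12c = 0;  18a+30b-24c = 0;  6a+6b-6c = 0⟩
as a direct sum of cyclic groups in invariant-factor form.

rank_ℚ(R)=3; free=4−3=1
SNF(R) diag = [3, 6, 6] → torsion [3, 6, 6]

Answer: M ≅ ℤ^1 ⊕ ℤ/3 ⊕ ℤ/6 ⊕ ℤ/6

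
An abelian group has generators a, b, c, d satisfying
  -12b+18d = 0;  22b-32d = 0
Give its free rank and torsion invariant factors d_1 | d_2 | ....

Answer: M ≅ ℤ^2 ⊕ ℤ/2 ⊕ ℤ/6

Derivation:
rank_ℚ(R)=2; free=4−2=2
SNF(R) diag = [2, 6] → torsion [2, 6]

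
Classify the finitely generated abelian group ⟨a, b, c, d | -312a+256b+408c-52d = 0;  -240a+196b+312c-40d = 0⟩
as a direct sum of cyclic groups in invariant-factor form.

Answer: M ≅ ℤ^2 ⊕ ℤ/4 ⊕ ℤ/12

Derivation:
rank_ℚ(R)=2; free=4−2=2
SNF(R) diag = [4, 12] → torsion [4, 12]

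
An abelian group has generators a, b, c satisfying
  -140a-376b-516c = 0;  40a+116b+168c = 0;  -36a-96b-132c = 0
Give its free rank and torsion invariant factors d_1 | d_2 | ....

Answer: M ≅ ℤ/4 ⊕ ℤ/12 ⊕ ℤ/24

Derivation:
rank_ℚ(R)=3; free=3−3=0
SNF(R) diag = [4, 12, 24] → torsion [4, 12, 24]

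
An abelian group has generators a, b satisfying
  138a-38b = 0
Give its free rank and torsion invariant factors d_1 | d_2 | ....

rank_ℚ(R)=1; free=2−1=1
SNF(R) diag = [2] → torsion [2]

Answer: M ≅ ℤ^1 ⊕ ℤ/2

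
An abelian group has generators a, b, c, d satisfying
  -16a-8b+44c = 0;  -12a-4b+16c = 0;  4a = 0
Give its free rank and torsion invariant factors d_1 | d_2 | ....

Answer: M ≅ ℤ^1 ⊕ ℤ/4 ⊕ ℤ/4 ⊕ ℤ/12

Derivation:
rank_ℚ(R)=3; free=4−3=1
SNF(R) diag = [4, 4, 12] → torsion [4, 4, 12]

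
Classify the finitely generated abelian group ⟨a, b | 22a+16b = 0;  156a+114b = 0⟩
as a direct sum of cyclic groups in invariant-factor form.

Answer: M ≅ ℤ/2 ⊕ ℤ/6

Derivation:
rank_ℚ(R)=2; free=2−2=0
SNF(R) diag = [2, 6] → torsion [2, 6]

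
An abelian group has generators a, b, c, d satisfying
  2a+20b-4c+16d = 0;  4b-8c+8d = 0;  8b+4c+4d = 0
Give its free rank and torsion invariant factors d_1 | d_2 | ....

Answer: M ≅ ℤ^1 ⊕ ℤ/2 ⊕ ℤ/4 ⊕ ℤ/4

Derivation:
rank_ℚ(R)=3; free=4−3=1
SNF(R) diag = [2, 4, 4] → torsion [2, 4, 4]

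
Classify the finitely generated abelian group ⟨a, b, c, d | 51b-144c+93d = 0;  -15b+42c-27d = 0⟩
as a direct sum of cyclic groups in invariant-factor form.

rank_ℚ(R)=2; free=4−2=2
SNF(R) diag = [3, 6] → torsion [3, 6]

Answer: M ≅ ℤ^2 ⊕ ℤ/3 ⊕ ℤ/6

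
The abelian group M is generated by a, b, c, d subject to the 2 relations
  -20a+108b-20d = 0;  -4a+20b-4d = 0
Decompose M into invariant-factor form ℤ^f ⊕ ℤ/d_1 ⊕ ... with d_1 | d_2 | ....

Answer: M ≅ ℤ^2 ⊕ ℤ/4 ⊕ ℤ/8

Derivation:
rank_ℚ(R)=2; free=4−2=2
SNF(R) diag = [4, 8] → torsion [4, 8]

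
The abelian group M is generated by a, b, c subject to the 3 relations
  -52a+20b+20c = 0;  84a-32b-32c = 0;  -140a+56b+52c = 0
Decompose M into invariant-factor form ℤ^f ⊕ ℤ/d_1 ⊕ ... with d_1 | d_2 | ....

Answer: M ≅ ℤ/4 ⊕ ℤ/4 ⊕ ℤ/4

Derivation:
rank_ℚ(R)=3; free=3−3=0
SNF(R) diag = [4, 4, 4] → torsion [4, 4, 4]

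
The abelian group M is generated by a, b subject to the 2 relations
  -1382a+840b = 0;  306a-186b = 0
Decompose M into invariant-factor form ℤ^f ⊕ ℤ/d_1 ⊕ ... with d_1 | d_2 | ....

Answer: M ≅ ℤ/2 ⊕ ℤ/6

Derivation:
rank_ℚ(R)=2; free=2−2=0
SNF(R) diag = [2, 6] → torsion [2, 6]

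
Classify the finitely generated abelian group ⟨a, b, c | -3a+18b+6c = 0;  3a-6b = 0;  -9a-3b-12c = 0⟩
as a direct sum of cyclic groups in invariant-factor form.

rank_ℚ(R)=3; free=3−3=0
SNF(R) diag = [3, 3, 6] → torsion [3, 3, 6]

Answer: M ≅ ℤ/3 ⊕ ℤ/3 ⊕ ℤ/6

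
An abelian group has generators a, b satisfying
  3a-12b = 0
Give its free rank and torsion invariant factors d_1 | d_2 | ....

rank_ℚ(R)=1; free=2−1=1
SNF(R) diag = [3] → torsion [3]

Answer: M ≅ ℤ^1 ⊕ ℤ/3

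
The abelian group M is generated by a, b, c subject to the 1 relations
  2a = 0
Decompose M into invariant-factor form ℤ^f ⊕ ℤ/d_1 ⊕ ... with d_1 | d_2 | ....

rank_ℚ(R)=1; free=3−1=2
SNF(R) diag = [2] → torsion [2]

Answer: M ≅ ℤ^2 ⊕ ℤ/2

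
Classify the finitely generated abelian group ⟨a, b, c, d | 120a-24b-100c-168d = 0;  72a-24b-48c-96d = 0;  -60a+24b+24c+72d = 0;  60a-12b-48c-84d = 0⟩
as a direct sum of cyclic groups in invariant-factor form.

rank_ℚ(R)=4; free=4−4=0
SNF(R) diag = [4, 12, 12, 24] → torsion [4, 12, 12, 24]

Answer: M ≅ ℤ/4 ⊕ ℤ/12 ⊕ ℤ/12 ⊕ ℤ/24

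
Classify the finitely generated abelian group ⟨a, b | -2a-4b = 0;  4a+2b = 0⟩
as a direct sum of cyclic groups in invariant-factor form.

rank_ℚ(R)=2; free=2−2=0
SNF(R) diag = [2, 6] → torsion [2, 6]

Answer: M ≅ ℤ/2 ⊕ ℤ/6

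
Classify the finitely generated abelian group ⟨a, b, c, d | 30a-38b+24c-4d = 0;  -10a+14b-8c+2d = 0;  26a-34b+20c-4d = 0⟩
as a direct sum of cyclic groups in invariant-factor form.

Answer: M ≅ ℤ^1 ⊕ ℤ/2 ⊕ ℤ/2 ⊕ ℤ/4

Derivation:
rank_ℚ(R)=3; free=4−3=1
SNF(R) diag = [2, 2, 4] → torsion [2, 2, 4]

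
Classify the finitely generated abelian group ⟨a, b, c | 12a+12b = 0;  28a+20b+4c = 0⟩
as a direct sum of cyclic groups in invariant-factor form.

Answer: M ≅ ℤ^1 ⊕ ℤ/4 ⊕ ℤ/12

Derivation:
rank_ℚ(R)=2; free=3−2=1
SNF(R) diag = [4, 12] → torsion [4, 12]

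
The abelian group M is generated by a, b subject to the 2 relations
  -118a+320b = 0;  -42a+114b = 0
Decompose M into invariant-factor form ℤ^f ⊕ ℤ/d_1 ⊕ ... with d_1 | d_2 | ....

rank_ℚ(R)=2; free=2−2=0
SNF(R) diag = [2, 6] → torsion [2, 6]

Answer: M ≅ ℤ/2 ⊕ ℤ/6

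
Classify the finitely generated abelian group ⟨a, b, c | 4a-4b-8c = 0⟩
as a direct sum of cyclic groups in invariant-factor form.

rank_ℚ(R)=1; free=3−1=2
SNF(R) diag = [4] → torsion [4]

Answer: M ≅ ℤ^2 ⊕ ℤ/4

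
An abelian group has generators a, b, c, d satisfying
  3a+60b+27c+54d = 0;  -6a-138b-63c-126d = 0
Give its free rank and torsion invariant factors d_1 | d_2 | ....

rank_ℚ(R)=2; free=4−2=2
SNF(R) diag = [3, 9] → torsion [3, 9]

Answer: M ≅ ℤ^2 ⊕ ℤ/3 ⊕ ℤ/9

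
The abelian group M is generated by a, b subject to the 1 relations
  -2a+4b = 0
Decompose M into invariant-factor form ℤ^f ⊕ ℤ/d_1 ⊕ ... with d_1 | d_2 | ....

Answer: M ≅ ℤ^1 ⊕ ℤ/2

Derivation:
rank_ℚ(R)=1; free=2−1=1
SNF(R) diag = [2] → torsion [2]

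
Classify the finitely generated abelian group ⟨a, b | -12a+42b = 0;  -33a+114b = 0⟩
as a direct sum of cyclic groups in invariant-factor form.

rank_ℚ(R)=2; free=2−2=0
SNF(R) diag = [3, 6] → torsion [3, 6]

Answer: M ≅ ℤ/3 ⊕ ℤ/6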